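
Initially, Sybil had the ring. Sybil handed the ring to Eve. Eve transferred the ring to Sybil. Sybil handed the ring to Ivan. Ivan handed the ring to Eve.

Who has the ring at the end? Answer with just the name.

Tracking the ring through each event:
Start: Sybil has the ring.
After event 1: Eve has the ring.
After event 2: Sybil has the ring.
After event 3: Ivan has the ring.
After event 4: Eve has the ring.

Answer: Eve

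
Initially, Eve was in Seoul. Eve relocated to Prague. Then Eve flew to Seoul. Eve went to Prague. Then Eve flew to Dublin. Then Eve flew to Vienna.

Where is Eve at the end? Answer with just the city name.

Tracking Eve's location:
Start: Eve is in Seoul.
After move 1: Seoul -> Prague. Eve is in Prague.
After move 2: Prague -> Seoul. Eve is in Seoul.
After move 3: Seoul -> Prague. Eve is in Prague.
After move 4: Prague -> Dublin. Eve is in Dublin.
After move 5: Dublin -> Vienna. Eve is in Vienna.

Answer: Vienna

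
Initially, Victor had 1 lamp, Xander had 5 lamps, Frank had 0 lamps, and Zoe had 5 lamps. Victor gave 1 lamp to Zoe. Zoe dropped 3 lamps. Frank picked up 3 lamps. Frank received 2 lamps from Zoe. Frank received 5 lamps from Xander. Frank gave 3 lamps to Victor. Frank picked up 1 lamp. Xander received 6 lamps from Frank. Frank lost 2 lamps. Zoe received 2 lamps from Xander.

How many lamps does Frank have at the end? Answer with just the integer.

Answer: 0

Derivation:
Tracking counts step by step:
Start: Victor=1, Xander=5, Frank=0, Zoe=5
Event 1 (Victor -> Zoe, 1): Victor: 1 -> 0, Zoe: 5 -> 6. State: Victor=0, Xander=5, Frank=0, Zoe=6
Event 2 (Zoe -3): Zoe: 6 -> 3. State: Victor=0, Xander=5, Frank=0, Zoe=3
Event 3 (Frank +3): Frank: 0 -> 3. State: Victor=0, Xander=5, Frank=3, Zoe=3
Event 4 (Zoe -> Frank, 2): Zoe: 3 -> 1, Frank: 3 -> 5. State: Victor=0, Xander=5, Frank=5, Zoe=1
Event 5 (Xander -> Frank, 5): Xander: 5 -> 0, Frank: 5 -> 10. State: Victor=0, Xander=0, Frank=10, Zoe=1
Event 6 (Frank -> Victor, 3): Frank: 10 -> 7, Victor: 0 -> 3. State: Victor=3, Xander=0, Frank=7, Zoe=1
Event 7 (Frank +1): Frank: 7 -> 8. State: Victor=3, Xander=0, Frank=8, Zoe=1
Event 8 (Frank -> Xander, 6): Frank: 8 -> 2, Xander: 0 -> 6. State: Victor=3, Xander=6, Frank=2, Zoe=1
Event 9 (Frank -2): Frank: 2 -> 0. State: Victor=3, Xander=6, Frank=0, Zoe=1
Event 10 (Xander -> Zoe, 2): Xander: 6 -> 4, Zoe: 1 -> 3. State: Victor=3, Xander=4, Frank=0, Zoe=3

Frank's final count: 0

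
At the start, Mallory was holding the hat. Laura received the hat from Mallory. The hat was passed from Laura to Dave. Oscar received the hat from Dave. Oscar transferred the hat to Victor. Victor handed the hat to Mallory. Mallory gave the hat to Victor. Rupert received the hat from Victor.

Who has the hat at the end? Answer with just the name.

Tracking the hat through each event:
Start: Mallory has the hat.
After event 1: Laura has the hat.
After event 2: Dave has the hat.
After event 3: Oscar has the hat.
After event 4: Victor has the hat.
After event 5: Mallory has the hat.
After event 6: Victor has the hat.
After event 7: Rupert has the hat.

Answer: Rupert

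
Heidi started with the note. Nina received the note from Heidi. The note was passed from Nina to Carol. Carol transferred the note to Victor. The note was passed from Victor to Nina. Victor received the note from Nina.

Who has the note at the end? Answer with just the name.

Tracking the note through each event:
Start: Heidi has the note.
After event 1: Nina has the note.
After event 2: Carol has the note.
After event 3: Victor has the note.
After event 4: Nina has the note.
After event 5: Victor has the note.

Answer: Victor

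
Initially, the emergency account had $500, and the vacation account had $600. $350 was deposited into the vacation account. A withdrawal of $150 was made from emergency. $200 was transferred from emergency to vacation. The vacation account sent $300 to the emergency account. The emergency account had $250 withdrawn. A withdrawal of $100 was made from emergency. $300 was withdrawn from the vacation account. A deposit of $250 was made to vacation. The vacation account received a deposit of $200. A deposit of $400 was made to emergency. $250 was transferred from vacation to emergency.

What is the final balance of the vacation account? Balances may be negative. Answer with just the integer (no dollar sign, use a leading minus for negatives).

Tracking account balances step by step:
Start: emergency=500, vacation=600
Event 1 (deposit 350 to vacation): vacation: 600 + 350 = 950. Balances: emergency=500, vacation=950
Event 2 (withdraw 150 from emergency): emergency: 500 - 150 = 350. Balances: emergency=350, vacation=950
Event 3 (transfer 200 emergency -> vacation): emergency: 350 - 200 = 150, vacation: 950 + 200 = 1150. Balances: emergency=150, vacation=1150
Event 4 (transfer 300 vacation -> emergency): vacation: 1150 - 300 = 850, emergency: 150 + 300 = 450. Balances: emergency=450, vacation=850
Event 5 (withdraw 250 from emergency): emergency: 450 - 250 = 200. Balances: emergency=200, vacation=850
Event 6 (withdraw 100 from emergency): emergency: 200 - 100 = 100. Balances: emergency=100, vacation=850
Event 7 (withdraw 300 from vacation): vacation: 850 - 300 = 550. Balances: emergency=100, vacation=550
Event 8 (deposit 250 to vacation): vacation: 550 + 250 = 800. Balances: emergency=100, vacation=800
Event 9 (deposit 200 to vacation): vacation: 800 + 200 = 1000. Balances: emergency=100, vacation=1000
Event 10 (deposit 400 to emergency): emergency: 100 + 400 = 500. Balances: emergency=500, vacation=1000
Event 11 (transfer 250 vacation -> emergency): vacation: 1000 - 250 = 750, emergency: 500 + 250 = 750. Balances: emergency=750, vacation=750

Final balance of vacation: 750

Answer: 750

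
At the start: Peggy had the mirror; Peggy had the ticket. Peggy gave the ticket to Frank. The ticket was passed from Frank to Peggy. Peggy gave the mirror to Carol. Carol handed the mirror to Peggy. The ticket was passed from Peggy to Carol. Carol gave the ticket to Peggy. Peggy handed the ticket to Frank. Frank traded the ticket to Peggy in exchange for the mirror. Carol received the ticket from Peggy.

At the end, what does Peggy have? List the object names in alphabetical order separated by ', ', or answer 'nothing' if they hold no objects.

Answer: nothing

Derivation:
Tracking all object holders:
Start: mirror:Peggy, ticket:Peggy
Event 1 (give ticket: Peggy -> Frank). State: mirror:Peggy, ticket:Frank
Event 2 (give ticket: Frank -> Peggy). State: mirror:Peggy, ticket:Peggy
Event 3 (give mirror: Peggy -> Carol). State: mirror:Carol, ticket:Peggy
Event 4 (give mirror: Carol -> Peggy). State: mirror:Peggy, ticket:Peggy
Event 5 (give ticket: Peggy -> Carol). State: mirror:Peggy, ticket:Carol
Event 6 (give ticket: Carol -> Peggy). State: mirror:Peggy, ticket:Peggy
Event 7 (give ticket: Peggy -> Frank). State: mirror:Peggy, ticket:Frank
Event 8 (swap ticket<->mirror: now ticket:Peggy, mirror:Frank). State: mirror:Frank, ticket:Peggy
Event 9 (give ticket: Peggy -> Carol). State: mirror:Frank, ticket:Carol

Final state: mirror:Frank, ticket:Carol
Peggy holds: (nothing).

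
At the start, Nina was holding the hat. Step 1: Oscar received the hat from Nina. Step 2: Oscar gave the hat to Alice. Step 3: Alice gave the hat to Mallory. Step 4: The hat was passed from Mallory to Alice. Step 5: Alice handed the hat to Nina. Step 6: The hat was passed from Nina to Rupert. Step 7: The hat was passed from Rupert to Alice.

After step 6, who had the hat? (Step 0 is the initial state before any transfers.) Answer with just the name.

Tracking the hat holder through step 6:
After step 0 (start): Nina
After step 1: Oscar
After step 2: Alice
After step 3: Mallory
After step 4: Alice
After step 5: Nina
After step 6: Rupert

At step 6, the holder is Rupert.

Answer: Rupert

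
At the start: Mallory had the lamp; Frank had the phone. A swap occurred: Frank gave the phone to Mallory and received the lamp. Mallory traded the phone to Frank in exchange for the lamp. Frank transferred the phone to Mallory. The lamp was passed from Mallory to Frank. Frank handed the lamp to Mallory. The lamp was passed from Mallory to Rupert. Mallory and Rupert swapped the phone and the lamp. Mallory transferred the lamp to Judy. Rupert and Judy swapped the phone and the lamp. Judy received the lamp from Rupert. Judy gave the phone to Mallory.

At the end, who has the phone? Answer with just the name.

Answer: Mallory

Derivation:
Tracking all object holders:
Start: lamp:Mallory, phone:Frank
Event 1 (swap phone<->lamp: now phone:Mallory, lamp:Frank). State: lamp:Frank, phone:Mallory
Event 2 (swap phone<->lamp: now phone:Frank, lamp:Mallory). State: lamp:Mallory, phone:Frank
Event 3 (give phone: Frank -> Mallory). State: lamp:Mallory, phone:Mallory
Event 4 (give lamp: Mallory -> Frank). State: lamp:Frank, phone:Mallory
Event 5 (give lamp: Frank -> Mallory). State: lamp:Mallory, phone:Mallory
Event 6 (give lamp: Mallory -> Rupert). State: lamp:Rupert, phone:Mallory
Event 7 (swap phone<->lamp: now phone:Rupert, lamp:Mallory). State: lamp:Mallory, phone:Rupert
Event 8 (give lamp: Mallory -> Judy). State: lamp:Judy, phone:Rupert
Event 9 (swap phone<->lamp: now phone:Judy, lamp:Rupert). State: lamp:Rupert, phone:Judy
Event 10 (give lamp: Rupert -> Judy). State: lamp:Judy, phone:Judy
Event 11 (give phone: Judy -> Mallory). State: lamp:Judy, phone:Mallory

Final state: lamp:Judy, phone:Mallory
The phone is held by Mallory.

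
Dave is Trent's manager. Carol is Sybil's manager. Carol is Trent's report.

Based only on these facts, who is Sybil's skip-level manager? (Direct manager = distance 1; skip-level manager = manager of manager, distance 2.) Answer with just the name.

Answer: Trent

Derivation:
Reconstructing the manager chain from the given facts:
  Dave -> Trent -> Carol -> Sybil
(each arrow means 'manager of the next')
Positions in the chain (0 = top):
  position of Dave: 0
  position of Trent: 1
  position of Carol: 2
  position of Sybil: 3

Sybil is at position 3; the skip-level manager is 2 steps up the chain, i.e. position 1: Trent.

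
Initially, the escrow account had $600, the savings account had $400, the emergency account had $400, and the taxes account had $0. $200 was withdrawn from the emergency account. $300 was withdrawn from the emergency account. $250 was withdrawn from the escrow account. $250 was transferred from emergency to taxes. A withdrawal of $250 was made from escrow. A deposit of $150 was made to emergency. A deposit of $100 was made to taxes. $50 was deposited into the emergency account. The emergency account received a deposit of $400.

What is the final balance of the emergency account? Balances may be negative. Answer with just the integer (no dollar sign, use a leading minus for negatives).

Tracking account balances step by step:
Start: escrow=600, savings=400, emergency=400, taxes=0
Event 1 (withdraw 200 from emergency): emergency: 400 - 200 = 200. Balances: escrow=600, savings=400, emergency=200, taxes=0
Event 2 (withdraw 300 from emergency): emergency: 200 - 300 = -100. Balances: escrow=600, savings=400, emergency=-100, taxes=0
Event 3 (withdraw 250 from escrow): escrow: 600 - 250 = 350. Balances: escrow=350, savings=400, emergency=-100, taxes=0
Event 4 (transfer 250 emergency -> taxes): emergency: -100 - 250 = -350, taxes: 0 + 250 = 250. Balances: escrow=350, savings=400, emergency=-350, taxes=250
Event 5 (withdraw 250 from escrow): escrow: 350 - 250 = 100. Balances: escrow=100, savings=400, emergency=-350, taxes=250
Event 6 (deposit 150 to emergency): emergency: -350 + 150 = -200. Balances: escrow=100, savings=400, emergency=-200, taxes=250
Event 7 (deposit 100 to taxes): taxes: 250 + 100 = 350. Balances: escrow=100, savings=400, emergency=-200, taxes=350
Event 8 (deposit 50 to emergency): emergency: -200 + 50 = -150. Balances: escrow=100, savings=400, emergency=-150, taxes=350
Event 9 (deposit 400 to emergency): emergency: -150 + 400 = 250. Balances: escrow=100, savings=400, emergency=250, taxes=350

Final balance of emergency: 250

Answer: 250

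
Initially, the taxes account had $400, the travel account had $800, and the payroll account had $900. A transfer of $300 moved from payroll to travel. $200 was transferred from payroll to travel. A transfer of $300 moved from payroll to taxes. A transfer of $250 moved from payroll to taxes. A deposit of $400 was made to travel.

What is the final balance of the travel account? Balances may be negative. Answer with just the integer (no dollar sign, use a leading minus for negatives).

Tracking account balances step by step:
Start: taxes=400, travel=800, payroll=900
Event 1 (transfer 300 payroll -> travel): payroll: 900 - 300 = 600, travel: 800 + 300 = 1100. Balances: taxes=400, travel=1100, payroll=600
Event 2 (transfer 200 payroll -> travel): payroll: 600 - 200 = 400, travel: 1100 + 200 = 1300. Balances: taxes=400, travel=1300, payroll=400
Event 3 (transfer 300 payroll -> taxes): payroll: 400 - 300 = 100, taxes: 400 + 300 = 700. Balances: taxes=700, travel=1300, payroll=100
Event 4 (transfer 250 payroll -> taxes): payroll: 100 - 250 = -150, taxes: 700 + 250 = 950. Balances: taxes=950, travel=1300, payroll=-150
Event 5 (deposit 400 to travel): travel: 1300 + 400 = 1700. Balances: taxes=950, travel=1700, payroll=-150

Final balance of travel: 1700

Answer: 1700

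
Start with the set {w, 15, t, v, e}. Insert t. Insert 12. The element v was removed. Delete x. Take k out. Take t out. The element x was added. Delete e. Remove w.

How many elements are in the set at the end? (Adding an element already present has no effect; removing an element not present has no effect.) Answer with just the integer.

Answer: 3

Derivation:
Tracking the set through each operation:
Start: {15, e, t, v, w}
Event 1 (add t): already present, no change. Set: {15, e, t, v, w}
Event 2 (add 12): added. Set: {12, 15, e, t, v, w}
Event 3 (remove v): removed. Set: {12, 15, e, t, w}
Event 4 (remove x): not present, no change. Set: {12, 15, e, t, w}
Event 5 (remove k): not present, no change. Set: {12, 15, e, t, w}
Event 6 (remove t): removed. Set: {12, 15, e, w}
Event 7 (add x): added. Set: {12, 15, e, w, x}
Event 8 (remove e): removed. Set: {12, 15, w, x}
Event 9 (remove w): removed. Set: {12, 15, x}

Final set: {12, 15, x} (size 3)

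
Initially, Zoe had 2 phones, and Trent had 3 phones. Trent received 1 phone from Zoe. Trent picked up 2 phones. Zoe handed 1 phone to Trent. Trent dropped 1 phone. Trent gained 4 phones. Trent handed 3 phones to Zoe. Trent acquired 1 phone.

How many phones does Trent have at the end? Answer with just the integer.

Tracking counts step by step:
Start: Zoe=2, Trent=3
Event 1 (Zoe -> Trent, 1): Zoe: 2 -> 1, Trent: 3 -> 4. State: Zoe=1, Trent=4
Event 2 (Trent +2): Trent: 4 -> 6. State: Zoe=1, Trent=6
Event 3 (Zoe -> Trent, 1): Zoe: 1 -> 0, Trent: 6 -> 7. State: Zoe=0, Trent=7
Event 4 (Trent -1): Trent: 7 -> 6. State: Zoe=0, Trent=6
Event 5 (Trent +4): Trent: 6 -> 10. State: Zoe=0, Trent=10
Event 6 (Trent -> Zoe, 3): Trent: 10 -> 7, Zoe: 0 -> 3. State: Zoe=3, Trent=7
Event 7 (Trent +1): Trent: 7 -> 8. State: Zoe=3, Trent=8

Trent's final count: 8

Answer: 8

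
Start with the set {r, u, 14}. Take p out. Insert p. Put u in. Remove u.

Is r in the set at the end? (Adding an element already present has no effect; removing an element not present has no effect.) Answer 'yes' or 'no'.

Tracking the set through each operation:
Start: {14, r, u}
Event 1 (remove p): not present, no change. Set: {14, r, u}
Event 2 (add p): added. Set: {14, p, r, u}
Event 3 (add u): already present, no change. Set: {14, p, r, u}
Event 4 (remove u): removed. Set: {14, p, r}

Final set: {14, p, r} (size 3)
r is in the final set.

Answer: yes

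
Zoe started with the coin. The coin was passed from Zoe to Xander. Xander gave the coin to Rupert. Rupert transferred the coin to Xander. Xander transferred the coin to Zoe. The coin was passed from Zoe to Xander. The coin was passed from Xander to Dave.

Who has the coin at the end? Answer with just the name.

Tracking the coin through each event:
Start: Zoe has the coin.
After event 1: Xander has the coin.
After event 2: Rupert has the coin.
After event 3: Xander has the coin.
After event 4: Zoe has the coin.
After event 5: Xander has the coin.
After event 6: Dave has the coin.

Answer: Dave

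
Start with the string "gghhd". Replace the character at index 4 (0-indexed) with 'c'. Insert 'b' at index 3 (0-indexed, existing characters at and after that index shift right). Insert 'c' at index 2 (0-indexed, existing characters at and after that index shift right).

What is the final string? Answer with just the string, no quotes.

Applying each edit step by step:
Start: "gghhd"
Op 1 (replace idx 4: 'd' -> 'c'): "gghhd" -> "gghhc"
Op 2 (insert 'b' at idx 3): "gghhc" -> "gghbhc"
Op 3 (insert 'c' at idx 2): "gghbhc" -> "ggchbhc"

Answer: ggchbhc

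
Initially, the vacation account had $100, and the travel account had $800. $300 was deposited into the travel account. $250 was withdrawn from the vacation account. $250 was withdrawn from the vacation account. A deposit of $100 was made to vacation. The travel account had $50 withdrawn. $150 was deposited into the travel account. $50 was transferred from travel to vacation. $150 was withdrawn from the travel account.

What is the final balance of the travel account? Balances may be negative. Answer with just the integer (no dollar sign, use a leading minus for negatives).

Answer: 1000

Derivation:
Tracking account balances step by step:
Start: vacation=100, travel=800
Event 1 (deposit 300 to travel): travel: 800 + 300 = 1100. Balances: vacation=100, travel=1100
Event 2 (withdraw 250 from vacation): vacation: 100 - 250 = -150. Balances: vacation=-150, travel=1100
Event 3 (withdraw 250 from vacation): vacation: -150 - 250 = -400. Balances: vacation=-400, travel=1100
Event 4 (deposit 100 to vacation): vacation: -400 + 100 = -300. Balances: vacation=-300, travel=1100
Event 5 (withdraw 50 from travel): travel: 1100 - 50 = 1050. Balances: vacation=-300, travel=1050
Event 6 (deposit 150 to travel): travel: 1050 + 150 = 1200. Balances: vacation=-300, travel=1200
Event 7 (transfer 50 travel -> vacation): travel: 1200 - 50 = 1150, vacation: -300 + 50 = -250. Balances: vacation=-250, travel=1150
Event 8 (withdraw 150 from travel): travel: 1150 - 150 = 1000. Balances: vacation=-250, travel=1000

Final balance of travel: 1000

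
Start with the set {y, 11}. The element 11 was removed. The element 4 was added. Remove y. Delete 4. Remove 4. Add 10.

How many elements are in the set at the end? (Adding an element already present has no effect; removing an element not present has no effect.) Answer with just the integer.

Tracking the set through each operation:
Start: {11, y}
Event 1 (remove 11): removed. Set: {y}
Event 2 (add 4): added. Set: {4, y}
Event 3 (remove y): removed. Set: {4}
Event 4 (remove 4): removed. Set: {}
Event 5 (remove 4): not present, no change. Set: {}
Event 6 (add 10): added. Set: {10}

Final set: {10} (size 1)

Answer: 1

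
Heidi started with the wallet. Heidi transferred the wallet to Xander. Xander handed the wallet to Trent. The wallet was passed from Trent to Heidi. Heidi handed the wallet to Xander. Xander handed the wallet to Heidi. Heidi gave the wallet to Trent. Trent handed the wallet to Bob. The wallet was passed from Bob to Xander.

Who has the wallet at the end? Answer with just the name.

Tracking the wallet through each event:
Start: Heidi has the wallet.
After event 1: Xander has the wallet.
After event 2: Trent has the wallet.
After event 3: Heidi has the wallet.
After event 4: Xander has the wallet.
After event 5: Heidi has the wallet.
After event 6: Trent has the wallet.
After event 7: Bob has the wallet.
After event 8: Xander has the wallet.

Answer: Xander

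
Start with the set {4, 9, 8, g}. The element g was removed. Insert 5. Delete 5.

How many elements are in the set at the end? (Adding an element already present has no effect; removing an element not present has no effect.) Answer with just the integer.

Tracking the set through each operation:
Start: {4, 8, 9, g}
Event 1 (remove g): removed. Set: {4, 8, 9}
Event 2 (add 5): added. Set: {4, 5, 8, 9}
Event 3 (remove 5): removed. Set: {4, 8, 9}

Final set: {4, 8, 9} (size 3)

Answer: 3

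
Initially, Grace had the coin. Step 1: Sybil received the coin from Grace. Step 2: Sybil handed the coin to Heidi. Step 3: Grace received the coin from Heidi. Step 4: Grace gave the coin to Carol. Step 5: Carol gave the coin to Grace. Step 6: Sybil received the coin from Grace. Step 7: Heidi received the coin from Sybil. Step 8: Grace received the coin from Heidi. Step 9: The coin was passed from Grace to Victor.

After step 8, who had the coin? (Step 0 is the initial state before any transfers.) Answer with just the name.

Answer: Grace

Derivation:
Tracking the coin holder through step 8:
After step 0 (start): Grace
After step 1: Sybil
After step 2: Heidi
After step 3: Grace
After step 4: Carol
After step 5: Grace
After step 6: Sybil
After step 7: Heidi
After step 8: Grace

At step 8, the holder is Grace.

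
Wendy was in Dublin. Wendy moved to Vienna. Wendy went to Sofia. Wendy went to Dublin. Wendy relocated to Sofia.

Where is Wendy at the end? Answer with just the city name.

Answer: Sofia

Derivation:
Tracking Wendy's location:
Start: Wendy is in Dublin.
After move 1: Dublin -> Vienna. Wendy is in Vienna.
After move 2: Vienna -> Sofia. Wendy is in Sofia.
After move 3: Sofia -> Dublin. Wendy is in Dublin.
After move 4: Dublin -> Sofia. Wendy is in Sofia.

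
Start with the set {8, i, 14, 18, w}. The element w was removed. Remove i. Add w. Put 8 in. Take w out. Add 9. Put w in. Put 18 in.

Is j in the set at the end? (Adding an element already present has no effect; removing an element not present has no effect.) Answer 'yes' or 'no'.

Answer: no

Derivation:
Tracking the set through each operation:
Start: {14, 18, 8, i, w}
Event 1 (remove w): removed. Set: {14, 18, 8, i}
Event 2 (remove i): removed. Set: {14, 18, 8}
Event 3 (add w): added. Set: {14, 18, 8, w}
Event 4 (add 8): already present, no change. Set: {14, 18, 8, w}
Event 5 (remove w): removed. Set: {14, 18, 8}
Event 6 (add 9): added. Set: {14, 18, 8, 9}
Event 7 (add w): added. Set: {14, 18, 8, 9, w}
Event 8 (add 18): already present, no change. Set: {14, 18, 8, 9, w}

Final set: {14, 18, 8, 9, w} (size 5)
j is NOT in the final set.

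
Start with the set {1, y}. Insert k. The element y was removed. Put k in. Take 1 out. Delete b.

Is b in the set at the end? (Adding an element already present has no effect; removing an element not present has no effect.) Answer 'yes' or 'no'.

Answer: no

Derivation:
Tracking the set through each operation:
Start: {1, y}
Event 1 (add k): added. Set: {1, k, y}
Event 2 (remove y): removed. Set: {1, k}
Event 3 (add k): already present, no change. Set: {1, k}
Event 4 (remove 1): removed. Set: {k}
Event 5 (remove b): not present, no change. Set: {k}

Final set: {k} (size 1)
b is NOT in the final set.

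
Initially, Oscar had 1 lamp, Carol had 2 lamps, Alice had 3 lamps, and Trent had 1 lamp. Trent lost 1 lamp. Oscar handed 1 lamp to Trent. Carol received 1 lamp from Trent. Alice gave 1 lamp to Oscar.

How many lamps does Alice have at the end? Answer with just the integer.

Tracking counts step by step:
Start: Oscar=1, Carol=2, Alice=3, Trent=1
Event 1 (Trent -1): Trent: 1 -> 0. State: Oscar=1, Carol=2, Alice=3, Trent=0
Event 2 (Oscar -> Trent, 1): Oscar: 1 -> 0, Trent: 0 -> 1. State: Oscar=0, Carol=2, Alice=3, Trent=1
Event 3 (Trent -> Carol, 1): Trent: 1 -> 0, Carol: 2 -> 3. State: Oscar=0, Carol=3, Alice=3, Trent=0
Event 4 (Alice -> Oscar, 1): Alice: 3 -> 2, Oscar: 0 -> 1. State: Oscar=1, Carol=3, Alice=2, Trent=0

Alice's final count: 2

Answer: 2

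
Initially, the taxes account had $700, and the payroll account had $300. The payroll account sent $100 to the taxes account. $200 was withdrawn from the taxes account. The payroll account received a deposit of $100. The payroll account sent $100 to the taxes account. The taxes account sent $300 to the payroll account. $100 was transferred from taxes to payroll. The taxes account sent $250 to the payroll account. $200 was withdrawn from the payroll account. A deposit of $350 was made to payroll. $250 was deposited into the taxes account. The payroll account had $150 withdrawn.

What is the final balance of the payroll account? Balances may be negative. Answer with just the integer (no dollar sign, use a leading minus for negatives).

Answer: 850

Derivation:
Tracking account balances step by step:
Start: taxes=700, payroll=300
Event 1 (transfer 100 payroll -> taxes): payroll: 300 - 100 = 200, taxes: 700 + 100 = 800. Balances: taxes=800, payroll=200
Event 2 (withdraw 200 from taxes): taxes: 800 - 200 = 600. Balances: taxes=600, payroll=200
Event 3 (deposit 100 to payroll): payroll: 200 + 100 = 300. Balances: taxes=600, payroll=300
Event 4 (transfer 100 payroll -> taxes): payroll: 300 - 100 = 200, taxes: 600 + 100 = 700. Balances: taxes=700, payroll=200
Event 5 (transfer 300 taxes -> payroll): taxes: 700 - 300 = 400, payroll: 200 + 300 = 500. Balances: taxes=400, payroll=500
Event 6 (transfer 100 taxes -> payroll): taxes: 400 - 100 = 300, payroll: 500 + 100 = 600. Balances: taxes=300, payroll=600
Event 7 (transfer 250 taxes -> payroll): taxes: 300 - 250 = 50, payroll: 600 + 250 = 850. Balances: taxes=50, payroll=850
Event 8 (withdraw 200 from payroll): payroll: 850 - 200 = 650. Balances: taxes=50, payroll=650
Event 9 (deposit 350 to payroll): payroll: 650 + 350 = 1000. Balances: taxes=50, payroll=1000
Event 10 (deposit 250 to taxes): taxes: 50 + 250 = 300. Balances: taxes=300, payroll=1000
Event 11 (withdraw 150 from payroll): payroll: 1000 - 150 = 850. Balances: taxes=300, payroll=850

Final balance of payroll: 850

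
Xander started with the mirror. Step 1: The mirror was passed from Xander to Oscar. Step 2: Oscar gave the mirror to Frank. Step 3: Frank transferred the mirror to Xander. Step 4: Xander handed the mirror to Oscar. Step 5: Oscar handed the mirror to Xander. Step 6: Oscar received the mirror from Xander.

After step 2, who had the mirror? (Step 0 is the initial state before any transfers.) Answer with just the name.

Tracking the mirror holder through step 2:
After step 0 (start): Xander
After step 1: Oscar
After step 2: Frank

At step 2, the holder is Frank.

Answer: Frank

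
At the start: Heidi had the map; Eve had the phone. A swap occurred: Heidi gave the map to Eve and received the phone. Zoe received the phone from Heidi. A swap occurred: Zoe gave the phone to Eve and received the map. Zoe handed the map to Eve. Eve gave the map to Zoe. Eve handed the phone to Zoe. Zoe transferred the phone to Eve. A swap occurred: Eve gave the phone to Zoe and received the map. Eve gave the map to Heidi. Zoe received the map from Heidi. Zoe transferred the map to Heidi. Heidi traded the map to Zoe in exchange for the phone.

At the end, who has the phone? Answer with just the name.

Tracking all object holders:
Start: map:Heidi, phone:Eve
Event 1 (swap map<->phone: now map:Eve, phone:Heidi). State: map:Eve, phone:Heidi
Event 2 (give phone: Heidi -> Zoe). State: map:Eve, phone:Zoe
Event 3 (swap phone<->map: now phone:Eve, map:Zoe). State: map:Zoe, phone:Eve
Event 4 (give map: Zoe -> Eve). State: map:Eve, phone:Eve
Event 5 (give map: Eve -> Zoe). State: map:Zoe, phone:Eve
Event 6 (give phone: Eve -> Zoe). State: map:Zoe, phone:Zoe
Event 7 (give phone: Zoe -> Eve). State: map:Zoe, phone:Eve
Event 8 (swap phone<->map: now phone:Zoe, map:Eve). State: map:Eve, phone:Zoe
Event 9 (give map: Eve -> Heidi). State: map:Heidi, phone:Zoe
Event 10 (give map: Heidi -> Zoe). State: map:Zoe, phone:Zoe
Event 11 (give map: Zoe -> Heidi). State: map:Heidi, phone:Zoe
Event 12 (swap map<->phone: now map:Zoe, phone:Heidi). State: map:Zoe, phone:Heidi

Final state: map:Zoe, phone:Heidi
The phone is held by Heidi.

Answer: Heidi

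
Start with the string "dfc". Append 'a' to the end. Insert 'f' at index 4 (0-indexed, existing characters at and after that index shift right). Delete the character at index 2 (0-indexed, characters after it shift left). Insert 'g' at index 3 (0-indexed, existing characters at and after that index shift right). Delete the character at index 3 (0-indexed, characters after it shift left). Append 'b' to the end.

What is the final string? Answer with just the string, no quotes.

Answer: dfafb

Derivation:
Applying each edit step by step:
Start: "dfc"
Op 1 (append 'a'): "dfc" -> "dfca"
Op 2 (insert 'f' at idx 4): "dfca" -> "dfcaf"
Op 3 (delete idx 2 = 'c'): "dfcaf" -> "dfaf"
Op 4 (insert 'g' at idx 3): "dfaf" -> "dfagf"
Op 5 (delete idx 3 = 'g'): "dfagf" -> "dfaf"
Op 6 (append 'b'): "dfaf" -> "dfafb"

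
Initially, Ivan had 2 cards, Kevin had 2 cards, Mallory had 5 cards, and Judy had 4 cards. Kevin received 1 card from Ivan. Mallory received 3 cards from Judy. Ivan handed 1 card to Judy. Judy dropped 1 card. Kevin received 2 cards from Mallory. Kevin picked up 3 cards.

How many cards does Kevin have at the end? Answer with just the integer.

Tracking counts step by step:
Start: Ivan=2, Kevin=2, Mallory=5, Judy=4
Event 1 (Ivan -> Kevin, 1): Ivan: 2 -> 1, Kevin: 2 -> 3. State: Ivan=1, Kevin=3, Mallory=5, Judy=4
Event 2 (Judy -> Mallory, 3): Judy: 4 -> 1, Mallory: 5 -> 8. State: Ivan=1, Kevin=3, Mallory=8, Judy=1
Event 3 (Ivan -> Judy, 1): Ivan: 1 -> 0, Judy: 1 -> 2. State: Ivan=0, Kevin=3, Mallory=8, Judy=2
Event 4 (Judy -1): Judy: 2 -> 1. State: Ivan=0, Kevin=3, Mallory=8, Judy=1
Event 5 (Mallory -> Kevin, 2): Mallory: 8 -> 6, Kevin: 3 -> 5. State: Ivan=0, Kevin=5, Mallory=6, Judy=1
Event 6 (Kevin +3): Kevin: 5 -> 8. State: Ivan=0, Kevin=8, Mallory=6, Judy=1

Kevin's final count: 8

Answer: 8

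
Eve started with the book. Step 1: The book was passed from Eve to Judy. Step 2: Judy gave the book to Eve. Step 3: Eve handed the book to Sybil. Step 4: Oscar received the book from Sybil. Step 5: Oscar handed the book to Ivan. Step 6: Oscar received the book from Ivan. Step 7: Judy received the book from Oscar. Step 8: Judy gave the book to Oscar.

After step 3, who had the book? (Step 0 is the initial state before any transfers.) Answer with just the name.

Tracking the book holder through step 3:
After step 0 (start): Eve
After step 1: Judy
After step 2: Eve
After step 3: Sybil

At step 3, the holder is Sybil.

Answer: Sybil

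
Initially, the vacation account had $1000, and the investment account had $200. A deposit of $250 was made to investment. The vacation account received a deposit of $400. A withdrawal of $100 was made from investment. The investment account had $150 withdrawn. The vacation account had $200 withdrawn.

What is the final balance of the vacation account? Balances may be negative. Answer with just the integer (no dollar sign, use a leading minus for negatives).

Answer: 1200

Derivation:
Tracking account balances step by step:
Start: vacation=1000, investment=200
Event 1 (deposit 250 to investment): investment: 200 + 250 = 450. Balances: vacation=1000, investment=450
Event 2 (deposit 400 to vacation): vacation: 1000 + 400 = 1400. Balances: vacation=1400, investment=450
Event 3 (withdraw 100 from investment): investment: 450 - 100 = 350. Balances: vacation=1400, investment=350
Event 4 (withdraw 150 from investment): investment: 350 - 150 = 200. Balances: vacation=1400, investment=200
Event 5 (withdraw 200 from vacation): vacation: 1400 - 200 = 1200. Balances: vacation=1200, investment=200

Final balance of vacation: 1200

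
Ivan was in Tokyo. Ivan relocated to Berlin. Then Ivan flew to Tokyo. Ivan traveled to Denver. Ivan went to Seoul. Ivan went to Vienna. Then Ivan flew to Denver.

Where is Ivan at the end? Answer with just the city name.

Tracking Ivan's location:
Start: Ivan is in Tokyo.
After move 1: Tokyo -> Berlin. Ivan is in Berlin.
After move 2: Berlin -> Tokyo. Ivan is in Tokyo.
After move 3: Tokyo -> Denver. Ivan is in Denver.
After move 4: Denver -> Seoul. Ivan is in Seoul.
After move 5: Seoul -> Vienna. Ivan is in Vienna.
After move 6: Vienna -> Denver. Ivan is in Denver.

Answer: Denver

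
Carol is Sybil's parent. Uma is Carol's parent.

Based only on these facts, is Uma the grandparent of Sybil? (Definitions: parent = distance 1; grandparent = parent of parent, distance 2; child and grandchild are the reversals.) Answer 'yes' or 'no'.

Reconstructing the parent chain from the given facts:
  Uma -> Carol -> Sybil
(each arrow means 'parent of the next')
Positions in the chain (0 = top):
  position of Uma: 0
  position of Carol: 1
  position of Sybil: 2

Uma is at position 0, Sybil is at position 2; signed distance (j - i) = 2.
'grandparent' requires j - i = 2. Actual distance is 2, so the relation HOLDS.

Answer: yes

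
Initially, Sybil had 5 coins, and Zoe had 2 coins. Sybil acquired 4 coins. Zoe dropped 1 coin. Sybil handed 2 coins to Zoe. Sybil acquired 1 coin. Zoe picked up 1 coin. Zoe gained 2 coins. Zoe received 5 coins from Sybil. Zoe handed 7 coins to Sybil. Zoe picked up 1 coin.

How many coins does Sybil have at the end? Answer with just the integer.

Answer: 10

Derivation:
Tracking counts step by step:
Start: Sybil=5, Zoe=2
Event 1 (Sybil +4): Sybil: 5 -> 9. State: Sybil=9, Zoe=2
Event 2 (Zoe -1): Zoe: 2 -> 1. State: Sybil=9, Zoe=1
Event 3 (Sybil -> Zoe, 2): Sybil: 9 -> 7, Zoe: 1 -> 3. State: Sybil=7, Zoe=3
Event 4 (Sybil +1): Sybil: 7 -> 8. State: Sybil=8, Zoe=3
Event 5 (Zoe +1): Zoe: 3 -> 4. State: Sybil=8, Zoe=4
Event 6 (Zoe +2): Zoe: 4 -> 6. State: Sybil=8, Zoe=6
Event 7 (Sybil -> Zoe, 5): Sybil: 8 -> 3, Zoe: 6 -> 11. State: Sybil=3, Zoe=11
Event 8 (Zoe -> Sybil, 7): Zoe: 11 -> 4, Sybil: 3 -> 10. State: Sybil=10, Zoe=4
Event 9 (Zoe +1): Zoe: 4 -> 5. State: Sybil=10, Zoe=5

Sybil's final count: 10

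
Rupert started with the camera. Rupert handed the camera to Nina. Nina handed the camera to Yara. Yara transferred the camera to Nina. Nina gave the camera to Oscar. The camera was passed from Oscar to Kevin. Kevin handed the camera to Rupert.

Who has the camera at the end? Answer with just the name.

Tracking the camera through each event:
Start: Rupert has the camera.
After event 1: Nina has the camera.
After event 2: Yara has the camera.
After event 3: Nina has the camera.
After event 4: Oscar has the camera.
After event 5: Kevin has the camera.
After event 6: Rupert has the camera.

Answer: Rupert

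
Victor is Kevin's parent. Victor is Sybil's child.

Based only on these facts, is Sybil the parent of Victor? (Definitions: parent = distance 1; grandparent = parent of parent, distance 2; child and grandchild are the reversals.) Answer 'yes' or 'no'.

Answer: yes

Derivation:
Reconstructing the parent chain from the given facts:
  Sybil -> Victor -> Kevin
(each arrow means 'parent of the next')
Positions in the chain (0 = top):
  position of Sybil: 0
  position of Victor: 1
  position of Kevin: 2

Sybil is at position 0, Victor is at position 1; signed distance (j - i) = 1.
'parent' requires j - i = 1. Actual distance is 1, so the relation HOLDS.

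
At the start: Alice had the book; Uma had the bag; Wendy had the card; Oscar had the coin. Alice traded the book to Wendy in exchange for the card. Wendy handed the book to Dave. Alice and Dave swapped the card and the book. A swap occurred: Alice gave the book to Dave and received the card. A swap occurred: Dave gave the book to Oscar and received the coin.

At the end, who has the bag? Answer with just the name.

Tracking all object holders:
Start: book:Alice, bag:Uma, card:Wendy, coin:Oscar
Event 1 (swap book<->card: now book:Wendy, card:Alice). State: book:Wendy, bag:Uma, card:Alice, coin:Oscar
Event 2 (give book: Wendy -> Dave). State: book:Dave, bag:Uma, card:Alice, coin:Oscar
Event 3 (swap card<->book: now card:Dave, book:Alice). State: book:Alice, bag:Uma, card:Dave, coin:Oscar
Event 4 (swap book<->card: now book:Dave, card:Alice). State: book:Dave, bag:Uma, card:Alice, coin:Oscar
Event 5 (swap book<->coin: now book:Oscar, coin:Dave). State: book:Oscar, bag:Uma, card:Alice, coin:Dave

Final state: book:Oscar, bag:Uma, card:Alice, coin:Dave
The bag is held by Uma.

Answer: Uma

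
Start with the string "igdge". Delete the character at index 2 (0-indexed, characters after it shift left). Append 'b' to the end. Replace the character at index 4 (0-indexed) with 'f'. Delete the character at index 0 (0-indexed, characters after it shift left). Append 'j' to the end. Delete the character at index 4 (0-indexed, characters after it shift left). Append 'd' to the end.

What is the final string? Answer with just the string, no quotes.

Applying each edit step by step:
Start: "igdge"
Op 1 (delete idx 2 = 'd'): "igdge" -> "igge"
Op 2 (append 'b'): "igge" -> "iggeb"
Op 3 (replace idx 4: 'b' -> 'f'): "iggeb" -> "iggef"
Op 4 (delete idx 0 = 'i'): "iggef" -> "ggef"
Op 5 (append 'j'): "ggef" -> "ggefj"
Op 6 (delete idx 4 = 'j'): "ggefj" -> "ggef"
Op 7 (append 'd'): "ggef" -> "ggefd"

Answer: ggefd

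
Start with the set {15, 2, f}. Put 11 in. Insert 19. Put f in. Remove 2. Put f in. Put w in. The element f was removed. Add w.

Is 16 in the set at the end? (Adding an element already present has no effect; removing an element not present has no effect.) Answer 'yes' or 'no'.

Answer: no

Derivation:
Tracking the set through each operation:
Start: {15, 2, f}
Event 1 (add 11): added. Set: {11, 15, 2, f}
Event 2 (add 19): added. Set: {11, 15, 19, 2, f}
Event 3 (add f): already present, no change. Set: {11, 15, 19, 2, f}
Event 4 (remove 2): removed. Set: {11, 15, 19, f}
Event 5 (add f): already present, no change. Set: {11, 15, 19, f}
Event 6 (add w): added. Set: {11, 15, 19, f, w}
Event 7 (remove f): removed. Set: {11, 15, 19, w}
Event 8 (add w): already present, no change. Set: {11, 15, 19, w}

Final set: {11, 15, 19, w} (size 4)
16 is NOT in the final set.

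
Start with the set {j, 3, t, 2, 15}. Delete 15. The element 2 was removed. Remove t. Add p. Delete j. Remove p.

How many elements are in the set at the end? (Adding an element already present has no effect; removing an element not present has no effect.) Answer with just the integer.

Answer: 1

Derivation:
Tracking the set through each operation:
Start: {15, 2, 3, j, t}
Event 1 (remove 15): removed. Set: {2, 3, j, t}
Event 2 (remove 2): removed. Set: {3, j, t}
Event 3 (remove t): removed. Set: {3, j}
Event 4 (add p): added. Set: {3, j, p}
Event 5 (remove j): removed. Set: {3, p}
Event 6 (remove p): removed. Set: {3}

Final set: {3} (size 1)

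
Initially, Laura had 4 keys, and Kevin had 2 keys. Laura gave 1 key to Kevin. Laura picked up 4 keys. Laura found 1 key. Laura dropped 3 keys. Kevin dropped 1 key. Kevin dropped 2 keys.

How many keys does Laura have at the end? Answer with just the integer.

Answer: 5

Derivation:
Tracking counts step by step:
Start: Laura=4, Kevin=2
Event 1 (Laura -> Kevin, 1): Laura: 4 -> 3, Kevin: 2 -> 3. State: Laura=3, Kevin=3
Event 2 (Laura +4): Laura: 3 -> 7. State: Laura=7, Kevin=3
Event 3 (Laura +1): Laura: 7 -> 8. State: Laura=8, Kevin=3
Event 4 (Laura -3): Laura: 8 -> 5. State: Laura=5, Kevin=3
Event 5 (Kevin -1): Kevin: 3 -> 2. State: Laura=5, Kevin=2
Event 6 (Kevin -2): Kevin: 2 -> 0. State: Laura=5, Kevin=0

Laura's final count: 5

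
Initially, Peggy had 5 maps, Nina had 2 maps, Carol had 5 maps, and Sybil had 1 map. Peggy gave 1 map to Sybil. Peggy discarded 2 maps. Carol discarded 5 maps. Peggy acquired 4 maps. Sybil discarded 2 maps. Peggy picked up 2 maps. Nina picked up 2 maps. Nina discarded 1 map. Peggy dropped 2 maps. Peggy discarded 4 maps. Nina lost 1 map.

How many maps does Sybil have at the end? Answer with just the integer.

Tracking counts step by step:
Start: Peggy=5, Nina=2, Carol=5, Sybil=1
Event 1 (Peggy -> Sybil, 1): Peggy: 5 -> 4, Sybil: 1 -> 2. State: Peggy=4, Nina=2, Carol=5, Sybil=2
Event 2 (Peggy -2): Peggy: 4 -> 2. State: Peggy=2, Nina=2, Carol=5, Sybil=2
Event 3 (Carol -5): Carol: 5 -> 0. State: Peggy=2, Nina=2, Carol=0, Sybil=2
Event 4 (Peggy +4): Peggy: 2 -> 6. State: Peggy=6, Nina=2, Carol=0, Sybil=2
Event 5 (Sybil -2): Sybil: 2 -> 0. State: Peggy=6, Nina=2, Carol=0, Sybil=0
Event 6 (Peggy +2): Peggy: 6 -> 8. State: Peggy=8, Nina=2, Carol=0, Sybil=0
Event 7 (Nina +2): Nina: 2 -> 4. State: Peggy=8, Nina=4, Carol=0, Sybil=0
Event 8 (Nina -1): Nina: 4 -> 3. State: Peggy=8, Nina=3, Carol=0, Sybil=0
Event 9 (Peggy -2): Peggy: 8 -> 6. State: Peggy=6, Nina=3, Carol=0, Sybil=0
Event 10 (Peggy -4): Peggy: 6 -> 2. State: Peggy=2, Nina=3, Carol=0, Sybil=0
Event 11 (Nina -1): Nina: 3 -> 2. State: Peggy=2, Nina=2, Carol=0, Sybil=0

Sybil's final count: 0

Answer: 0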